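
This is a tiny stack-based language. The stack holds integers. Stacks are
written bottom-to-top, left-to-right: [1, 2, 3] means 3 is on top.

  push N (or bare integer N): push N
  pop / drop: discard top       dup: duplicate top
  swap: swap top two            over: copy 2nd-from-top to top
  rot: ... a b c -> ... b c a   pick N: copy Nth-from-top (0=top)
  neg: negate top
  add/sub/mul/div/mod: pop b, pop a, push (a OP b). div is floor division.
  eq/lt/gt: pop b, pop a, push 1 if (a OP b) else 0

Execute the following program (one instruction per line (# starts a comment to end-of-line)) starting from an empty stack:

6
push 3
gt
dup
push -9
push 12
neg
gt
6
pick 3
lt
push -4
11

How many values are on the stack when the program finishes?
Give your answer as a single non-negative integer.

After 'push 6': stack = [6] (depth 1)
After 'push 3': stack = [6, 3] (depth 2)
After 'gt': stack = [1] (depth 1)
After 'dup': stack = [1, 1] (depth 2)
After 'push -9': stack = [1, 1, -9] (depth 3)
After 'push 12': stack = [1, 1, -9, 12] (depth 4)
After 'neg': stack = [1, 1, -9, -12] (depth 4)
After 'gt': stack = [1, 1, 1] (depth 3)
After 'push 6': stack = [1, 1, 1, 6] (depth 4)
After 'pick 3': stack = [1, 1, 1, 6, 1] (depth 5)
After 'lt': stack = [1, 1, 1, 0] (depth 4)
After 'push -4': stack = [1, 1, 1, 0, -4] (depth 5)
After 'push 11': stack = [1, 1, 1, 0, -4, 11] (depth 6)

Answer: 6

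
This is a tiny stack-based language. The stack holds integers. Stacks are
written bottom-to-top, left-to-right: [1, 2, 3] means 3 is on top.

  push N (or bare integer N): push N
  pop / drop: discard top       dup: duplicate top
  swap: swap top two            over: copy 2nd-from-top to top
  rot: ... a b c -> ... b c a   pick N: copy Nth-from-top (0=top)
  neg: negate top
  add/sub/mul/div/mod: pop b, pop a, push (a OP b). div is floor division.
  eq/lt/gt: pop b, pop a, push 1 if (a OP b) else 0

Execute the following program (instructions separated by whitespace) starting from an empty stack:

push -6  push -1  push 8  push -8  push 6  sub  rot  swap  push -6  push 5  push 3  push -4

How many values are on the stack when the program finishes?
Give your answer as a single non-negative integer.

After 'push -6': stack = [-6] (depth 1)
After 'push -1': stack = [-6, -1] (depth 2)
After 'push 8': stack = [-6, -1, 8] (depth 3)
After 'push -8': stack = [-6, -1, 8, -8] (depth 4)
After 'push 6': stack = [-6, -1, 8, -8, 6] (depth 5)
After 'sub': stack = [-6, -1, 8, -14] (depth 4)
After 'rot': stack = [-6, 8, -14, -1] (depth 4)
After 'swap': stack = [-6, 8, -1, -14] (depth 4)
After 'push -6': stack = [-6, 8, -1, -14, -6] (depth 5)
After 'push 5': stack = [-6, 8, -1, -14, -6, 5] (depth 6)
After 'push 3': stack = [-6, 8, -1, -14, -6, 5, 3] (depth 7)
After 'push -4': stack = [-6, 8, -1, -14, -6, 5, 3, -4] (depth 8)

Answer: 8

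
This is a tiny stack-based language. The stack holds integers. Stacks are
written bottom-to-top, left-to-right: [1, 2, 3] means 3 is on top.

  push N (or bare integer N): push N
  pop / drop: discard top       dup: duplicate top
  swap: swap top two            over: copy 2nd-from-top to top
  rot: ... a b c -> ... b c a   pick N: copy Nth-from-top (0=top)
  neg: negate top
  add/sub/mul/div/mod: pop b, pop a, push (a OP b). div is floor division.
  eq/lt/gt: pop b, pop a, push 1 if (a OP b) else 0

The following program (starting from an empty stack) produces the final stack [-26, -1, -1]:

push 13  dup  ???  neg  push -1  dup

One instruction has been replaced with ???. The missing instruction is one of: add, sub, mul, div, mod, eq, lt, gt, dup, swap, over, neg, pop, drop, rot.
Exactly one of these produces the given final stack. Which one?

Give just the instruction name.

Answer: add

Derivation:
Stack before ???: [13, 13]
Stack after ???:  [26]
The instruction that transforms [13, 13] -> [26] is: add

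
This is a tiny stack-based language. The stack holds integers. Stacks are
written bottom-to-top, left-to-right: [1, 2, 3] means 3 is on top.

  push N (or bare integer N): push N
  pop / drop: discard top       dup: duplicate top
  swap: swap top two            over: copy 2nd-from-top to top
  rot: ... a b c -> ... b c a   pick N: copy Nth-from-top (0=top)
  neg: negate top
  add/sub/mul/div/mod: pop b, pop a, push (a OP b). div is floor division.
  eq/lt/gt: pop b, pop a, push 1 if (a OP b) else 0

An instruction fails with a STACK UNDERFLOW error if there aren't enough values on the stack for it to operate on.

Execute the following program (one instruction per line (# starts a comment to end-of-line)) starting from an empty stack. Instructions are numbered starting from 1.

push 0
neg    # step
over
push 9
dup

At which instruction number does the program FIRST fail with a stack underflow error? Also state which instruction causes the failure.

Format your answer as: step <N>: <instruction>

Answer: step 3: over

Derivation:
Step 1 ('push 0'): stack = [0], depth = 1
Step 2 ('neg'): stack = [0], depth = 1
Step 3 ('over'): needs 2 value(s) but depth is 1 — STACK UNDERFLOW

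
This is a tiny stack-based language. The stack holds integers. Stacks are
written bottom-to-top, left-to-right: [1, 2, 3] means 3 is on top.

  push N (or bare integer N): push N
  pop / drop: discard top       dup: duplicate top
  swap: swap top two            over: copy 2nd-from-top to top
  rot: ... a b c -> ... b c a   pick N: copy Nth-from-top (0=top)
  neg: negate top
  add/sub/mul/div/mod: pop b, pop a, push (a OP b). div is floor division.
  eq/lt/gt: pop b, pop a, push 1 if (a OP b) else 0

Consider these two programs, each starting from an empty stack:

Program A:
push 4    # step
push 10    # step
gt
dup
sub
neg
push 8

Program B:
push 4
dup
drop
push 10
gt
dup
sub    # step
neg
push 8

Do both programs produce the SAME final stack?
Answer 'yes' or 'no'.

Answer: yes

Derivation:
Program A trace:
  After 'push 4': [4]
  After 'push 10': [4, 10]
  After 'gt': [0]
  After 'dup': [0, 0]
  After 'sub': [0]
  After 'neg': [0]
  After 'push 8': [0, 8]
Program A final stack: [0, 8]

Program B trace:
  After 'push 4': [4]
  After 'dup': [4, 4]
  After 'drop': [4]
  After 'push 10': [4, 10]
  After 'gt': [0]
  After 'dup': [0, 0]
  After 'sub': [0]
  After 'neg': [0]
  After 'push 8': [0, 8]
Program B final stack: [0, 8]
Same: yes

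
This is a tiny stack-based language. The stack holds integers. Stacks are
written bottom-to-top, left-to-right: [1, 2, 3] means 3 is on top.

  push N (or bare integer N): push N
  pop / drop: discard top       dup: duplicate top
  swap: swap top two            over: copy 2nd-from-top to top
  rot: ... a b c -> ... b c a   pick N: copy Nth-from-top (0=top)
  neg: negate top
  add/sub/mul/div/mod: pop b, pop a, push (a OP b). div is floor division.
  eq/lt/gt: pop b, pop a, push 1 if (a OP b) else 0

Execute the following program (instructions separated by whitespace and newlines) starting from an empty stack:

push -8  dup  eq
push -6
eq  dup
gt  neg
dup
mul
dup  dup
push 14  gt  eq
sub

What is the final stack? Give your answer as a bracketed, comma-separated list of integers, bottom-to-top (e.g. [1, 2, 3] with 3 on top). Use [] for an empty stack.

Answer: [-1]

Derivation:
After 'push -8': [-8]
After 'dup': [-8, -8]
After 'eq': [1]
After 'push -6': [1, -6]
After 'eq': [0]
After 'dup': [0, 0]
After 'gt': [0]
After 'neg': [0]
After 'dup': [0, 0]
After 'mul': [0]
After 'dup': [0, 0]
After 'dup': [0, 0, 0]
After 'push 14': [0, 0, 0, 14]
After 'gt': [0, 0, 0]
After 'eq': [0, 1]
After 'sub': [-1]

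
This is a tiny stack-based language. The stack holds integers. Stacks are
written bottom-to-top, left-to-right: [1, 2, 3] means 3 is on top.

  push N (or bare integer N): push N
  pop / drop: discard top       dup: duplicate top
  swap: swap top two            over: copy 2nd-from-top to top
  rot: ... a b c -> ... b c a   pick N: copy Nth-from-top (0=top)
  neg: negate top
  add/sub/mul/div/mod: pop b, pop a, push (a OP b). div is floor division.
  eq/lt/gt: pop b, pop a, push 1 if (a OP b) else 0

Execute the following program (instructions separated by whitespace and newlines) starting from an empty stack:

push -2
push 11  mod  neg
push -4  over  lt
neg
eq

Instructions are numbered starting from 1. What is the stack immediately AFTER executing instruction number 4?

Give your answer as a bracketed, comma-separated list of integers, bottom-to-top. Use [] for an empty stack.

Step 1 ('push -2'): [-2]
Step 2 ('push 11'): [-2, 11]
Step 3 ('mod'): [9]
Step 4 ('neg'): [-9]

Answer: [-9]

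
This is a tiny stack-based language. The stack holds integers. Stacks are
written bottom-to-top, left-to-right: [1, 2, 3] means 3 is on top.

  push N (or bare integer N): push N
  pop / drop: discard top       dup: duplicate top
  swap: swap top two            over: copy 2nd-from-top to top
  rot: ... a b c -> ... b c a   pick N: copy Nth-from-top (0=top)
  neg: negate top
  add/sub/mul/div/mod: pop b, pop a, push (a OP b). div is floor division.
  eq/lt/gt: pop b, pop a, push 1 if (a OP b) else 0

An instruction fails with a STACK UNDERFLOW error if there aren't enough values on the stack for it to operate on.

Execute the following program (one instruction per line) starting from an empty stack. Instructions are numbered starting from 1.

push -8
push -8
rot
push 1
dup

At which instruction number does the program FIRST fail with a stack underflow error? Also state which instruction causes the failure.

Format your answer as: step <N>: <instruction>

Step 1 ('push -8'): stack = [-8], depth = 1
Step 2 ('push -8'): stack = [-8, -8], depth = 2
Step 3 ('rot'): needs 3 value(s) but depth is 2 — STACK UNDERFLOW

Answer: step 3: rot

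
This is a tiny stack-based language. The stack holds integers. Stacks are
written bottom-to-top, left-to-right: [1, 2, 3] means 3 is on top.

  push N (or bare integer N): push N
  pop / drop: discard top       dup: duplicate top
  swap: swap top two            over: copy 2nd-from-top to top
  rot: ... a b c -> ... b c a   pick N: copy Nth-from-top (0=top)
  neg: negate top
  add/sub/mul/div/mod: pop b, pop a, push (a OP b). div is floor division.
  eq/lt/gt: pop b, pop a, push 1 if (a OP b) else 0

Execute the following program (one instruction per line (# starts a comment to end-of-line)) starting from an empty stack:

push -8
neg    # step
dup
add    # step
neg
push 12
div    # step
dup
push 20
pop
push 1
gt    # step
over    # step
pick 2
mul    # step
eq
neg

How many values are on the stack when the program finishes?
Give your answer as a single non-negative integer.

After 'push -8': stack = [-8] (depth 1)
After 'neg': stack = [8] (depth 1)
After 'dup': stack = [8, 8] (depth 2)
After 'add': stack = [16] (depth 1)
After 'neg': stack = [-16] (depth 1)
After 'push 12': stack = [-16, 12] (depth 2)
After 'div': stack = [-2] (depth 1)
After 'dup': stack = [-2, -2] (depth 2)
After 'push 20': stack = [-2, -2, 20] (depth 3)
After 'pop': stack = [-2, -2] (depth 2)
After 'push 1': stack = [-2, -2, 1] (depth 3)
After 'gt': stack = [-2, 0] (depth 2)
After 'over': stack = [-2, 0, -2] (depth 3)
After 'pick 2': stack = [-2, 0, -2, -2] (depth 4)
After 'mul': stack = [-2, 0, 4] (depth 3)
After 'eq': stack = [-2, 0] (depth 2)
After 'neg': stack = [-2, 0] (depth 2)

Answer: 2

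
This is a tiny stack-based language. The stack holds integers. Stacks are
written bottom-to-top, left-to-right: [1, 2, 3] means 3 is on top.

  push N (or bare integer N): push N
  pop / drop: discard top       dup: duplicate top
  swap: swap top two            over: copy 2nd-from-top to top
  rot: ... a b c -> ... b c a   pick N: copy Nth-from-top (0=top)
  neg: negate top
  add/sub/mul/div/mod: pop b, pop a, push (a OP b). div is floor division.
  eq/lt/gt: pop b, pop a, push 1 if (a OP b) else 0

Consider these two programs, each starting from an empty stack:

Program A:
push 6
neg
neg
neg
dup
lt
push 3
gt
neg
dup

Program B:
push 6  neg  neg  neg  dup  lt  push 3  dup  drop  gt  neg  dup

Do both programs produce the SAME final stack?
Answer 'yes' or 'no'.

Answer: yes

Derivation:
Program A trace:
  After 'push 6': [6]
  After 'neg': [-6]
  After 'neg': [6]
  After 'neg': [-6]
  After 'dup': [-6, -6]
  After 'lt': [0]
  After 'push 3': [0, 3]
  After 'gt': [0]
  After 'neg': [0]
  After 'dup': [0, 0]
Program A final stack: [0, 0]

Program B trace:
  After 'push 6': [6]
  After 'neg': [-6]
  After 'neg': [6]
  After 'neg': [-6]
  After 'dup': [-6, -6]
  After 'lt': [0]
  After 'push 3': [0, 3]
  After 'dup': [0, 3, 3]
  After 'drop': [0, 3]
  After 'gt': [0]
  After 'neg': [0]
  After 'dup': [0, 0]
Program B final stack: [0, 0]
Same: yes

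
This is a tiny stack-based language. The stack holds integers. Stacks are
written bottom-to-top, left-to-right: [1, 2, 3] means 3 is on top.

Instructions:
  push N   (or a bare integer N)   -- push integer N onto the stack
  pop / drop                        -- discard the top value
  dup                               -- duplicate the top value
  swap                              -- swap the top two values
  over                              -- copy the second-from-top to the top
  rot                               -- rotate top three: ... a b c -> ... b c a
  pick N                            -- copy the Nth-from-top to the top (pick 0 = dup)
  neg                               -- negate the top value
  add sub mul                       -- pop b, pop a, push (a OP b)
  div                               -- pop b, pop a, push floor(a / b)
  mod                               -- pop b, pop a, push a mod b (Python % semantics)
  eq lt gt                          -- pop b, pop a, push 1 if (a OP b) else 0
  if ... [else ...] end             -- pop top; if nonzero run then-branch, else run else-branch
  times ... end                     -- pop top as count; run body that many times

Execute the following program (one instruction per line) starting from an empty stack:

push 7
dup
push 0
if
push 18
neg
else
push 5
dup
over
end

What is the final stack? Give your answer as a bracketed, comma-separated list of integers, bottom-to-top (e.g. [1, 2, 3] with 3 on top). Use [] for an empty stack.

After 'push 7': [7]
After 'dup': [7, 7]
After 'push 0': [7, 7, 0]
After 'if': [7, 7]
After 'push 5': [7, 7, 5]
After 'dup': [7, 7, 5, 5]
After 'over': [7, 7, 5, 5, 5]

Answer: [7, 7, 5, 5, 5]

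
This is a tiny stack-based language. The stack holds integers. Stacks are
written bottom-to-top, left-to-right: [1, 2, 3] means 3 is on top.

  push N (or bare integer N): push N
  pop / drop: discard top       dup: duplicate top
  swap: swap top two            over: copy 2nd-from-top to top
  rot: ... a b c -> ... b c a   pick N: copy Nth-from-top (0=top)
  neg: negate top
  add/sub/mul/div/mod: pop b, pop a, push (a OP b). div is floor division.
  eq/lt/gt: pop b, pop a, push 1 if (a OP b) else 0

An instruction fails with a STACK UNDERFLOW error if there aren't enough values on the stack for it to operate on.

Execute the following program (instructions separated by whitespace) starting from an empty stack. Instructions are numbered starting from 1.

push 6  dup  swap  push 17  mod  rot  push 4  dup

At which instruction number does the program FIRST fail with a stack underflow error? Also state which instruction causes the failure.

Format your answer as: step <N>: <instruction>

Answer: step 6: rot

Derivation:
Step 1 ('push 6'): stack = [6], depth = 1
Step 2 ('dup'): stack = [6, 6], depth = 2
Step 3 ('swap'): stack = [6, 6], depth = 2
Step 4 ('push 17'): stack = [6, 6, 17], depth = 3
Step 5 ('mod'): stack = [6, 6], depth = 2
Step 6 ('rot'): needs 3 value(s) but depth is 2 — STACK UNDERFLOW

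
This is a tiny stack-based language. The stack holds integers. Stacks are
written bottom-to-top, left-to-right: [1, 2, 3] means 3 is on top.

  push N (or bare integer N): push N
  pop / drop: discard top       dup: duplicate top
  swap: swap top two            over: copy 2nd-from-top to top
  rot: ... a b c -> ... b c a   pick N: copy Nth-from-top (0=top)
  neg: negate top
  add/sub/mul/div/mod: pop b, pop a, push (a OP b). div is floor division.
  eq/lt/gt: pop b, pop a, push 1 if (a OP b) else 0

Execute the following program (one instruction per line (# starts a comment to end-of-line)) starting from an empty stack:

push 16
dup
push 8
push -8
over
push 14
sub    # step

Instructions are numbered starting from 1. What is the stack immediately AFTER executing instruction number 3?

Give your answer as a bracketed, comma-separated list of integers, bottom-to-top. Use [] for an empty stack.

Step 1 ('push 16'): [16]
Step 2 ('dup'): [16, 16]
Step 3 ('push 8'): [16, 16, 8]

Answer: [16, 16, 8]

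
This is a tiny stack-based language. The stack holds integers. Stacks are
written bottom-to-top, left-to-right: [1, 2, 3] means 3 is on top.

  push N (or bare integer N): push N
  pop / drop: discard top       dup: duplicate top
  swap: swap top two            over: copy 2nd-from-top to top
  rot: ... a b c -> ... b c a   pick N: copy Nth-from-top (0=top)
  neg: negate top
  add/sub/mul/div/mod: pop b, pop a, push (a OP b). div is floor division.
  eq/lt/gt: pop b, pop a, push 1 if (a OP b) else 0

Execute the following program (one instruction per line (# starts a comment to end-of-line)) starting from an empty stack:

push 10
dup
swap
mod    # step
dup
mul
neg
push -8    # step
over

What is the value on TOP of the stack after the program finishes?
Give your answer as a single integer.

After 'push 10': [10]
After 'dup': [10, 10]
After 'swap': [10, 10]
After 'mod': [0]
After 'dup': [0, 0]
After 'mul': [0]
After 'neg': [0]
After 'push -8': [0, -8]
After 'over': [0, -8, 0]

Answer: 0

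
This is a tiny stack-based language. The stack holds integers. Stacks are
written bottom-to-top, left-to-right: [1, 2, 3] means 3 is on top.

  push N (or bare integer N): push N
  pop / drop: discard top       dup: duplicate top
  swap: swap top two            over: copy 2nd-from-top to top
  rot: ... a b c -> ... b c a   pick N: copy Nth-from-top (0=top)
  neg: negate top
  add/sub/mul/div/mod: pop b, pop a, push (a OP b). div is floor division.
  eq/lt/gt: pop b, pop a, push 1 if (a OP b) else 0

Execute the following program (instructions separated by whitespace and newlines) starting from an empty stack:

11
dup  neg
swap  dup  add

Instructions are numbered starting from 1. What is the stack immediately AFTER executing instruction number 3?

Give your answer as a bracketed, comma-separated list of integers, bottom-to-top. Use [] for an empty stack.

Step 1 ('11'): [11]
Step 2 ('dup'): [11, 11]
Step 3 ('neg'): [11, -11]

Answer: [11, -11]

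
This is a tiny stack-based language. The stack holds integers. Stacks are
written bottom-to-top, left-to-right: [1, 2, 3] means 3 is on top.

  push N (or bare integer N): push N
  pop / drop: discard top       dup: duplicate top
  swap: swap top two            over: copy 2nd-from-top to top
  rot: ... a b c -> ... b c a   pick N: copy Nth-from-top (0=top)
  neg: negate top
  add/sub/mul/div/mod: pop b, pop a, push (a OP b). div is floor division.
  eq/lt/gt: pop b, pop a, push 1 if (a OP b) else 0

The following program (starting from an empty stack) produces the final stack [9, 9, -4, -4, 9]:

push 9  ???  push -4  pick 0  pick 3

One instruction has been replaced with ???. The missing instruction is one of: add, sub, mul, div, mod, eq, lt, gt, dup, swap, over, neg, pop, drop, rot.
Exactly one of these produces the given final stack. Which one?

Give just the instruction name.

Stack before ???: [9]
Stack after ???:  [9, 9]
The instruction that transforms [9] -> [9, 9] is: dup

Answer: dup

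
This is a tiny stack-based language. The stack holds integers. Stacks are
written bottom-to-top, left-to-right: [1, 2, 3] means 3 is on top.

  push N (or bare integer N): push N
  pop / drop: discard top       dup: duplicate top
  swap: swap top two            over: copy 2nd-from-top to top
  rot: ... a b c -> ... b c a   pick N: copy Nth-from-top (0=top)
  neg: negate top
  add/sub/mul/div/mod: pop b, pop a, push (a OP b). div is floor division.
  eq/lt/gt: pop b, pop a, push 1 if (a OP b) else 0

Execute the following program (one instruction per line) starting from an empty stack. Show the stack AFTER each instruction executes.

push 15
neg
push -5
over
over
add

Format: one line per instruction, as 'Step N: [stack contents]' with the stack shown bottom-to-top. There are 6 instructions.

Step 1: [15]
Step 2: [-15]
Step 3: [-15, -5]
Step 4: [-15, -5, -15]
Step 5: [-15, -5, -15, -5]
Step 6: [-15, -5, -20]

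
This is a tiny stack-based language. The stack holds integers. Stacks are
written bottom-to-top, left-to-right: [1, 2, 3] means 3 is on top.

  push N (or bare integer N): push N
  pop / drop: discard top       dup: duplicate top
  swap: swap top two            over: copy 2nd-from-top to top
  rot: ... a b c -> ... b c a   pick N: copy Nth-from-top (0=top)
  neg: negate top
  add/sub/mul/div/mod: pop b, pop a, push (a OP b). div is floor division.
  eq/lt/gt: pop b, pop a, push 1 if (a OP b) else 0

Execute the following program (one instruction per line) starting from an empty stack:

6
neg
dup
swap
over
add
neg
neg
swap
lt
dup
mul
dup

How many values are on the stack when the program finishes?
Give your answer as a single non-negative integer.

After 'push 6': stack = [6] (depth 1)
After 'neg': stack = [-6] (depth 1)
After 'dup': stack = [-6, -6] (depth 2)
After 'swap': stack = [-6, -6] (depth 2)
After 'over': stack = [-6, -6, -6] (depth 3)
After 'add': stack = [-6, -12] (depth 2)
After 'neg': stack = [-6, 12] (depth 2)
After 'neg': stack = [-6, -12] (depth 2)
After 'swap': stack = [-12, -6] (depth 2)
After 'lt': stack = [1] (depth 1)
After 'dup': stack = [1, 1] (depth 2)
After 'mul': stack = [1] (depth 1)
After 'dup': stack = [1, 1] (depth 2)

Answer: 2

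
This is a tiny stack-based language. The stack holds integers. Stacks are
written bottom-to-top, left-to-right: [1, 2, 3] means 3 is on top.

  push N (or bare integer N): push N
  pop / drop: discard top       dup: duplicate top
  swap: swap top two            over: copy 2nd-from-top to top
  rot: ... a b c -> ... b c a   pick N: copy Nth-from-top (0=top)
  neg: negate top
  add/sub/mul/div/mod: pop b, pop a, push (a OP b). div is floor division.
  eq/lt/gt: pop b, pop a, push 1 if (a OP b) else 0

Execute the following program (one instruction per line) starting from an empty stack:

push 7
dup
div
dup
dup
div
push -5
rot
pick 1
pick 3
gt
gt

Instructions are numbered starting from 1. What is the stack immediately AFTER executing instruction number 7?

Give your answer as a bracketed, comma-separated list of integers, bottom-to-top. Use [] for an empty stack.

Step 1 ('push 7'): [7]
Step 2 ('dup'): [7, 7]
Step 3 ('div'): [1]
Step 4 ('dup'): [1, 1]
Step 5 ('dup'): [1, 1, 1]
Step 6 ('div'): [1, 1]
Step 7 ('push -5'): [1, 1, -5]

Answer: [1, 1, -5]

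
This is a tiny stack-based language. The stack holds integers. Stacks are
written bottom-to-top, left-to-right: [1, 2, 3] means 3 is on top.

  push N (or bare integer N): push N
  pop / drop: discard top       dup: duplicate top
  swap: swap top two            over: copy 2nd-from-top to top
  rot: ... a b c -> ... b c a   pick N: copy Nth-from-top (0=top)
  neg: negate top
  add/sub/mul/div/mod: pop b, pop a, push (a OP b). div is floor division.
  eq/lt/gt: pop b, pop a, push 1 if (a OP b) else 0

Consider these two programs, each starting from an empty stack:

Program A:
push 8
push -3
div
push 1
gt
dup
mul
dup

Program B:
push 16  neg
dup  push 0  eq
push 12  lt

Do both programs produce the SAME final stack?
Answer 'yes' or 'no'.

Answer: no

Derivation:
Program A trace:
  After 'push 8': [8]
  After 'push -3': [8, -3]
  After 'div': [-3]
  After 'push 1': [-3, 1]
  After 'gt': [0]
  After 'dup': [0, 0]
  After 'mul': [0]
  After 'dup': [0, 0]
Program A final stack: [0, 0]

Program B trace:
  After 'push 16': [16]
  After 'neg': [-16]
  After 'dup': [-16, -16]
  After 'push 0': [-16, -16, 0]
  After 'eq': [-16, 0]
  After 'push 12': [-16, 0, 12]
  After 'lt': [-16, 1]
Program B final stack: [-16, 1]
Same: no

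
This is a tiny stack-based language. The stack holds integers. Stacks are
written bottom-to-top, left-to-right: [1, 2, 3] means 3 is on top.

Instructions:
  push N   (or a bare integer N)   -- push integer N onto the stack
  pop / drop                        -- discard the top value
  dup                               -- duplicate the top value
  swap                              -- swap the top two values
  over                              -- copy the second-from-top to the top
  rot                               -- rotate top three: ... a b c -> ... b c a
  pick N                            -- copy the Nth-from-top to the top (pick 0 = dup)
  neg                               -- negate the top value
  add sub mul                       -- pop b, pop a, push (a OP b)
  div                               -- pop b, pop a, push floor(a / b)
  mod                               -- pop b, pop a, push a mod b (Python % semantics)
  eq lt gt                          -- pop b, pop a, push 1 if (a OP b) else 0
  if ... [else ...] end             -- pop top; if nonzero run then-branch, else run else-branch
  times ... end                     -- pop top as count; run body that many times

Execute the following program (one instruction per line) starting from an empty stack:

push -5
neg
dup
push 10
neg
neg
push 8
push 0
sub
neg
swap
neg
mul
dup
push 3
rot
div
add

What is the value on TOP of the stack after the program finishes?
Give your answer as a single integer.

After 'push -5': [-5]
After 'neg': [5]
After 'dup': [5, 5]
After 'push 10': [5, 5, 10]
After 'neg': [5, 5, -10]
After 'neg': [5, 5, 10]
After 'push 8': [5, 5, 10, 8]
After 'push 0': [5, 5, 10, 8, 0]
After 'sub': [5, 5, 10, 8]
After 'neg': [5, 5, 10, -8]
After 'swap': [5, 5, -8, 10]
After 'neg': [5, 5, -8, -10]
After 'mul': [5, 5, 80]
After 'dup': [5, 5, 80, 80]
After 'push 3': [5, 5, 80, 80, 3]
After 'rot': [5, 5, 80, 3, 80]
After 'div': [5, 5, 80, 0]
After 'add': [5, 5, 80]

Answer: 80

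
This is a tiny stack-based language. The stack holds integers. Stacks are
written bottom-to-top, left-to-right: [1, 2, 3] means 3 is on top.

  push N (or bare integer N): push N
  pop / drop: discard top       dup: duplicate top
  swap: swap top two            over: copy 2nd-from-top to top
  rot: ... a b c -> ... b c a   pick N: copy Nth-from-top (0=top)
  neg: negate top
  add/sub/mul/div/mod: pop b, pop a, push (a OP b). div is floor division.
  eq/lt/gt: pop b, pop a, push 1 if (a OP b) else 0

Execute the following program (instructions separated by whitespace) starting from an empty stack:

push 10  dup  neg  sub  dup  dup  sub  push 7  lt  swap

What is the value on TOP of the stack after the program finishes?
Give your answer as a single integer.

Answer: 20

Derivation:
After 'push 10': [10]
After 'dup': [10, 10]
After 'neg': [10, -10]
After 'sub': [20]
After 'dup': [20, 20]
After 'dup': [20, 20, 20]
After 'sub': [20, 0]
After 'push 7': [20, 0, 7]
After 'lt': [20, 1]
After 'swap': [1, 20]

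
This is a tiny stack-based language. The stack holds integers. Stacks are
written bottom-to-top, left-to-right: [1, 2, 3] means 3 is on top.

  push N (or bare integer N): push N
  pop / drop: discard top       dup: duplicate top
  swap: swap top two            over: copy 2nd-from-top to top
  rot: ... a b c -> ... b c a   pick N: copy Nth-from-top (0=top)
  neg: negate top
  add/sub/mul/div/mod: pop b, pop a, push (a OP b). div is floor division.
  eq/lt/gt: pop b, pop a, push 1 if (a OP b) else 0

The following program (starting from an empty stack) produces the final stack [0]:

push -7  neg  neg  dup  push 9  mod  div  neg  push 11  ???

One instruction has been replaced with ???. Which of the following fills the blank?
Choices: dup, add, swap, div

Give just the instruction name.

Answer: div

Derivation:
Stack before ???: [4, 11]
Stack after ???:  [0]
Checking each choice:
  dup: produces [4, 11, 11]
  add: produces [15]
  swap: produces [11, 4]
  div: MATCH


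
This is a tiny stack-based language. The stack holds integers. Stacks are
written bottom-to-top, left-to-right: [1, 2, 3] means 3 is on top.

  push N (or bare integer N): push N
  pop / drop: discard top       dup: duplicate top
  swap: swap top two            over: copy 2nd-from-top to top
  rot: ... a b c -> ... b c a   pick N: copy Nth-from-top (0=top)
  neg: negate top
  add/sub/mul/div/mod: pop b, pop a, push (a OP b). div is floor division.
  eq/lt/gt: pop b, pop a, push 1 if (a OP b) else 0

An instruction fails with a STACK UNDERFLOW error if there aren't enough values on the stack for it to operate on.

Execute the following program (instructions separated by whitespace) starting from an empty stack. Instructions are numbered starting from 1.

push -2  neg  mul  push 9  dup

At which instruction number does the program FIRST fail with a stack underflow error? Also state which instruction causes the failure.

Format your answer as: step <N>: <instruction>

Answer: step 3: mul

Derivation:
Step 1 ('push -2'): stack = [-2], depth = 1
Step 2 ('neg'): stack = [2], depth = 1
Step 3 ('mul'): needs 2 value(s) but depth is 1 — STACK UNDERFLOW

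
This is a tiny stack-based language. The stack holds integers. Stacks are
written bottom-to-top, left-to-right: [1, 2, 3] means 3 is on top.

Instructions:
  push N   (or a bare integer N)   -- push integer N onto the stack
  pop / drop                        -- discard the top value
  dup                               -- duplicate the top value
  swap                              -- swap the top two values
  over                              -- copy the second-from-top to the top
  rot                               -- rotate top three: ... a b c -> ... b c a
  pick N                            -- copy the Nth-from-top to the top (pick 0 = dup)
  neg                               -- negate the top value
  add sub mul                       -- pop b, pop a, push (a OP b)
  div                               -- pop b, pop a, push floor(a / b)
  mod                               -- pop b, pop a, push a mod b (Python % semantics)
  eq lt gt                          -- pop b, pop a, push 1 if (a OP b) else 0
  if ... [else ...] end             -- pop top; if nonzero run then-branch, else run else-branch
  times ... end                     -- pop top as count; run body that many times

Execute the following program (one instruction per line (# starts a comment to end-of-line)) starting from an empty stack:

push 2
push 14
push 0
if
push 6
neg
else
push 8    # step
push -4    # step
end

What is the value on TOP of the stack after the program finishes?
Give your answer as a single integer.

After 'push 2': [2]
After 'push 14': [2, 14]
After 'push 0': [2, 14, 0]
After 'if': [2, 14]
After 'push 8': [2, 14, 8]
After 'push -4': [2, 14, 8, -4]

Answer: -4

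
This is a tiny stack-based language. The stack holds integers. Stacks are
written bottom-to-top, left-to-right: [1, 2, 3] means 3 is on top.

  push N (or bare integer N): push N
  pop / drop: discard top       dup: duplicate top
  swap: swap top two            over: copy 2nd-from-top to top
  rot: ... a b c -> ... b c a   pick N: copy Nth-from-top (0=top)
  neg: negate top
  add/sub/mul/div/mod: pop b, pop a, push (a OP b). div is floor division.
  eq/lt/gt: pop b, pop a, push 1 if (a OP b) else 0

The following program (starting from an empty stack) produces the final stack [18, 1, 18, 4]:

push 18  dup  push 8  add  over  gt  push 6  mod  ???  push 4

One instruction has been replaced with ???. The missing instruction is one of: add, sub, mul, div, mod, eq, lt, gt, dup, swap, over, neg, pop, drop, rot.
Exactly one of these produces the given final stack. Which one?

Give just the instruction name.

Stack before ???: [18, 1]
Stack after ???:  [18, 1, 18]
The instruction that transforms [18, 1] -> [18, 1, 18] is: over

Answer: over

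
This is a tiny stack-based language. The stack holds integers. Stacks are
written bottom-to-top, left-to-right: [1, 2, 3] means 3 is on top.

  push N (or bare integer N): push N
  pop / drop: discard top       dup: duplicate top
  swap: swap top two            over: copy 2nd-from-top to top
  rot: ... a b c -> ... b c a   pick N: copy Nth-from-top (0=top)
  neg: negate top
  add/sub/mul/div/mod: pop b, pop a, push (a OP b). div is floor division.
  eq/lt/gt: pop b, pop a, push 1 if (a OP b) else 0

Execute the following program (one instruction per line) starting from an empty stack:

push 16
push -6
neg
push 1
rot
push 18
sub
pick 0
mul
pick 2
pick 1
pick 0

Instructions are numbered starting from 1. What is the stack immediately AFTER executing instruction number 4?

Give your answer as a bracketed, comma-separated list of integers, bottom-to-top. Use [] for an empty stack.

Step 1 ('push 16'): [16]
Step 2 ('push -6'): [16, -6]
Step 3 ('neg'): [16, 6]
Step 4 ('push 1'): [16, 6, 1]

Answer: [16, 6, 1]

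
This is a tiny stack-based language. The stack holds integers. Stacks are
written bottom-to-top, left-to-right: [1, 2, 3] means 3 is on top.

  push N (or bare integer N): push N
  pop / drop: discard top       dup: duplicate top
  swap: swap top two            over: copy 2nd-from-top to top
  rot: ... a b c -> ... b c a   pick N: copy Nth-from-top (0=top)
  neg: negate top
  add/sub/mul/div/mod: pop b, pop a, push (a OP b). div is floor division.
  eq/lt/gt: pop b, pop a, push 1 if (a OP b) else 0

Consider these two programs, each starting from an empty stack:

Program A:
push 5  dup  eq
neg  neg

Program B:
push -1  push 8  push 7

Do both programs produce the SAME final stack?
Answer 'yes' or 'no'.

Answer: no

Derivation:
Program A trace:
  After 'push 5': [5]
  After 'dup': [5, 5]
  After 'eq': [1]
  After 'neg': [-1]
  After 'neg': [1]
Program A final stack: [1]

Program B trace:
  After 'push -1': [-1]
  After 'push 8': [-1, 8]
  After 'push 7': [-1, 8, 7]
Program B final stack: [-1, 8, 7]
Same: no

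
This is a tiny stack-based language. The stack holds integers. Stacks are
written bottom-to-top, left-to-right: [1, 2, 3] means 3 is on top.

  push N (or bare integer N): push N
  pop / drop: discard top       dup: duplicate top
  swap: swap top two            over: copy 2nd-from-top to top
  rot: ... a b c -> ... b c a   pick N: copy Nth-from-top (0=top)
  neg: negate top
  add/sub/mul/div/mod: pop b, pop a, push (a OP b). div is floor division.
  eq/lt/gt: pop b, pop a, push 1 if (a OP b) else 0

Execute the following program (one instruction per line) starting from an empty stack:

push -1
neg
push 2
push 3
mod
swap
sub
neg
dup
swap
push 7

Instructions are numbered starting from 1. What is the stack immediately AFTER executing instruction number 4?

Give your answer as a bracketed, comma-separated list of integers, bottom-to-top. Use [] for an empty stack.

Step 1 ('push -1'): [-1]
Step 2 ('neg'): [1]
Step 3 ('push 2'): [1, 2]
Step 4 ('push 3'): [1, 2, 3]

Answer: [1, 2, 3]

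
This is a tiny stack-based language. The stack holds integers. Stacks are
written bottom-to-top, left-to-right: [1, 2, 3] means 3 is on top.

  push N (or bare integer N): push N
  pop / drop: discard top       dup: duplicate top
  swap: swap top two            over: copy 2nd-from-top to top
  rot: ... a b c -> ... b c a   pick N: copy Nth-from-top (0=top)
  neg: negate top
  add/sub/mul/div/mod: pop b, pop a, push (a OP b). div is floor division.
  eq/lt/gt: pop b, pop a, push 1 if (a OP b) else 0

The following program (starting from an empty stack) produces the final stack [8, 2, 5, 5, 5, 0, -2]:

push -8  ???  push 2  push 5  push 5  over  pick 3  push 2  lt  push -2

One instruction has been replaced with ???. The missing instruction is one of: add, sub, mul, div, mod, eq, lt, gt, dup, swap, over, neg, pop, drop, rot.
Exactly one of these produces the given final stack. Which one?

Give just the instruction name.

Stack before ???: [-8]
Stack after ???:  [8]
The instruction that transforms [-8] -> [8] is: neg

Answer: neg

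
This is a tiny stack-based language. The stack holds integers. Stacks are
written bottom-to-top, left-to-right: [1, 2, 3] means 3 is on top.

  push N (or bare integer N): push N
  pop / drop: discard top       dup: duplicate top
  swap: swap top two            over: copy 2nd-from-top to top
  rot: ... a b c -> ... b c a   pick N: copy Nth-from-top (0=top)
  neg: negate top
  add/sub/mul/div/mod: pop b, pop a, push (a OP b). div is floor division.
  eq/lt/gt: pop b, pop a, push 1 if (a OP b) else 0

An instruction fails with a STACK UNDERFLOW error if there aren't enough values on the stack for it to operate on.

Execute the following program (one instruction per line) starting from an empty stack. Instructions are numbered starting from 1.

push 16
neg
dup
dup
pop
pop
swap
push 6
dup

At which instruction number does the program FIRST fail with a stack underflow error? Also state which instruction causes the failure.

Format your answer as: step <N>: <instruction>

Step 1 ('push 16'): stack = [16], depth = 1
Step 2 ('neg'): stack = [-16], depth = 1
Step 3 ('dup'): stack = [-16, -16], depth = 2
Step 4 ('dup'): stack = [-16, -16, -16], depth = 3
Step 5 ('pop'): stack = [-16, -16], depth = 2
Step 6 ('pop'): stack = [-16], depth = 1
Step 7 ('swap'): needs 2 value(s) but depth is 1 — STACK UNDERFLOW

Answer: step 7: swap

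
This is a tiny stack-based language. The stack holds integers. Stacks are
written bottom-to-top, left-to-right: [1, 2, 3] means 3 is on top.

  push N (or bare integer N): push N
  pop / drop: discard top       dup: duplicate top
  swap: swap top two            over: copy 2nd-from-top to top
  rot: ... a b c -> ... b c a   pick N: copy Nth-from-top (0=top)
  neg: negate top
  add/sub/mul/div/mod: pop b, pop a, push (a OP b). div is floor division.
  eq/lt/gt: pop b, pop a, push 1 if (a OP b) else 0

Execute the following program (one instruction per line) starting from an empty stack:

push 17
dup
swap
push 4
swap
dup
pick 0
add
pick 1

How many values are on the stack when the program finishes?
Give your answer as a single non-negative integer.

Answer: 5

Derivation:
After 'push 17': stack = [17] (depth 1)
After 'dup': stack = [17, 17] (depth 2)
After 'swap': stack = [17, 17] (depth 2)
After 'push 4': stack = [17, 17, 4] (depth 3)
After 'swap': stack = [17, 4, 17] (depth 3)
After 'dup': stack = [17, 4, 17, 17] (depth 4)
After 'pick 0': stack = [17, 4, 17, 17, 17] (depth 5)
After 'add': stack = [17, 4, 17, 34] (depth 4)
After 'pick 1': stack = [17, 4, 17, 34, 17] (depth 5)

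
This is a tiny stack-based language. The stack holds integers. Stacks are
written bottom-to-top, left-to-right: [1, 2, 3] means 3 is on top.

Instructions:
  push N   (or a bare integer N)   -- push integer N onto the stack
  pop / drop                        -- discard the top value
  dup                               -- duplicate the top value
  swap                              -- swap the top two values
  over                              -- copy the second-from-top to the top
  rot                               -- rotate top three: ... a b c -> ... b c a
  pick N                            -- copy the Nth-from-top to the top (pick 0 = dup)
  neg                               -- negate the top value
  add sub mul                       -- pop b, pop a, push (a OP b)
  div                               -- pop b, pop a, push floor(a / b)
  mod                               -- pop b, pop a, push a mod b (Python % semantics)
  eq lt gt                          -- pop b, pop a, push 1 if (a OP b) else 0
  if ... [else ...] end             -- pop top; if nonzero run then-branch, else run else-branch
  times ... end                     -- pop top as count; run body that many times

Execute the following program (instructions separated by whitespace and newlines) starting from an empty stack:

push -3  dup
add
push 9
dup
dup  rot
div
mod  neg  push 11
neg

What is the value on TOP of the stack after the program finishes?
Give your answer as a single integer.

After 'push -3': [-3]
After 'dup': [-3, -3]
After 'add': [-6]
After 'push 9': [-6, 9]
After 'dup': [-6, 9, 9]
After 'dup': [-6, 9, 9, 9]
After 'rot': [-6, 9, 9, 9]
After 'div': [-6, 9, 1]
After 'mod': [-6, 0]
After 'neg': [-6, 0]
After 'push 11': [-6, 0, 11]
After 'neg': [-6, 0, -11]

Answer: -11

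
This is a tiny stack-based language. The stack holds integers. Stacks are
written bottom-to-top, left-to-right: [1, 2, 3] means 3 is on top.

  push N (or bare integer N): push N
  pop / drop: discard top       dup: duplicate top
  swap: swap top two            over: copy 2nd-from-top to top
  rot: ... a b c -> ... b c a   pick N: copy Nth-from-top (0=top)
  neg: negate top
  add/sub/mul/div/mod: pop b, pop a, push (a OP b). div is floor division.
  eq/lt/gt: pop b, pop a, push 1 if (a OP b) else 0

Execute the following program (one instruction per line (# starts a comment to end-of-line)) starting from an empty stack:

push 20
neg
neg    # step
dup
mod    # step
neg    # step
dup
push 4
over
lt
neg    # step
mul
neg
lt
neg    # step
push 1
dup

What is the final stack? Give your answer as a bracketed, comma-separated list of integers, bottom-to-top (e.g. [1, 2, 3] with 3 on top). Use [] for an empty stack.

After 'push 20': [20]
After 'neg': [-20]
After 'neg': [20]
After 'dup': [20, 20]
After 'mod': [0]
After 'neg': [0]
After 'dup': [0, 0]
After 'push 4': [0, 0, 4]
After 'over': [0, 0, 4, 0]
After 'lt': [0, 0, 0]
After 'neg': [0, 0, 0]
After 'mul': [0, 0]
After 'neg': [0, 0]
After 'lt': [0]
After 'neg': [0]
After 'push 1': [0, 1]
After 'dup': [0, 1, 1]

Answer: [0, 1, 1]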